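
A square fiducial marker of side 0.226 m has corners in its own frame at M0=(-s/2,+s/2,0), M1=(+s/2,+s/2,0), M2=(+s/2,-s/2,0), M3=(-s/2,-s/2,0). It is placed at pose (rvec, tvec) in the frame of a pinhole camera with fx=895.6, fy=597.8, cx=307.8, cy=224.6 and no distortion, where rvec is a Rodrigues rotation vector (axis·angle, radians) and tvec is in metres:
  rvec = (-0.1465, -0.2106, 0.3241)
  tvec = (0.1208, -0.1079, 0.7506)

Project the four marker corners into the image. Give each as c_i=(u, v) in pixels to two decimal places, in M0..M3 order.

Intrinsics K: fx=895.6, fy=597.8, cx=307.8, cy=224.6
Marker side s = 0.226 m; corners in marker frame (Z=0):
  M0 = (-0.1130, +0.1130, 0)
  M1 = (+0.1130, +0.1130, 0)
  M2 = (+0.1130, -0.1130, 0)
  M3 = (-0.1130, -0.1130, 0)
rvec = (-0.1465, -0.2106, 0.3241), |rvec| = θ = 0.41335 rad = 23.683°
Rodrigues: sinθ=0.40168, 1−cosθ=0.08422; R = I + sinθ·[k]× + (1−cosθ)·[k]×²:
    [+0.92636 -0.29974 -0.22806]
    [+0.33016 +0.93764 +0.10872]
    [+0.18125 -0.17601 +0.96756]
t = (0.1208, -0.1079, 0.7506) m
M0: Pc = R·M0+t = (-0.01775, -0.03925, +0.71023); u = 895.6·(-0.01775)/0.71023 + 307.8 = 285.4178, v = 597.8·(-0.03925)/0.71023 + 224.6 = 191.5599
M1: Pc = R·M1+t = (+0.19161, +0.03536, +0.75119); u = 895.6·(+0.19161)/0.75119 + 307.8 = 536.2423, v = 597.8·(+0.03536)/0.75119 + 224.6 = 252.7408
M2: Pc = R·M2+t = (+0.25935, -0.17655, +0.79097); u = 895.6·(+0.25935)/0.79097 + 307.8 = 601.4564, v = 597.8·(-0.17655)/0.79097 + 224.6 = 91.1700
M3: Pc = R·M3+t = (+0.04999, -0.25116, +0.75001); u = 895.6·(+0.04999)/0.75001 + 307.8 = 367.4965, v = 597.8·(-0.25116)/0.75001 + 224.6 = 24.4095

c0=(285.42, 191.56) c1=(536.24, 252.74) c2=(601.46, 91.17) c3=(367.50, 24.41)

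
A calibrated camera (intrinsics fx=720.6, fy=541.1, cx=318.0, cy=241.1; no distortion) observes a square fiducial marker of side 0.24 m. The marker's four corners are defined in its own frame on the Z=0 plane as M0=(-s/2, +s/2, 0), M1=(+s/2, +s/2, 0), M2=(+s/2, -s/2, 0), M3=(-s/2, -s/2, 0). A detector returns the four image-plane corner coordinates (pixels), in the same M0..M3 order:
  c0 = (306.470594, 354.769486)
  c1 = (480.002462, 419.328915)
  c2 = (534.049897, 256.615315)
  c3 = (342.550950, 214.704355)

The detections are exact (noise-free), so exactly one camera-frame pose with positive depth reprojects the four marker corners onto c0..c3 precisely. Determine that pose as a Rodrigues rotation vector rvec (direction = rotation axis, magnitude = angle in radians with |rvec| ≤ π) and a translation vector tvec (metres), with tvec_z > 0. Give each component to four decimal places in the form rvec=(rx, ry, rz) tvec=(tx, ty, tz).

Intrinsics K: fx=720.6, fy=541.1, cx=318.0, cy=241.1
Marker side s = 0.24 m; corners in marker frame (Z=0):
  M0 = (-0.1200, +0.1200, 0)
  M1 = (+0.1200, +0.1200, 0)
  M2 = (+0.1200, -0.1200, 0)
  M3 = (-0.1200, -0.1200, 0)
Detected image corners:
  c0 = (306.470594, 354.769486) px
  c1 = (480.002462, 419.328915) px
  c2 = (534.049897, 256.615315) px
  c3 = (342.550950, 214.704355) px
Planar DLT: solve 8×8 A·h = b for H (H[2,2]=1):
  H  [+465.77883 -86.55878 +407.39667]
  H  [+3.24946 +700.20511 +311.24042]
  H  [-0.70627 +0.23579 +1.00000]
B = K⁻¹H; ‖b₁‖=1.232688, ‖b₂‖=1.232688; λ = 2/(‖b₁‖+‖b₂‖) = 0.811235, sign → tz>0 ⇒ λ=+0.811235
r₁ = λ·B[:,0] = (+0.77720,+0.26016,-0.57295); r₂ = λ·B[:,1] = (-0.18186,+0.96454,+0.19128)
r₃ = r₁×r₂ = (+0.60240,-0.04447,+0.79696); SVD([r₁ r₂ r₃]) → R = UVᵀ:
  R  [+0.77720 -0.18186 +0.60240]
  R  [+0.26016 +0.96454 -0.04447]
  R  [-0.57295 +0.19128 +0.79696]
t = (+0.10064, +0.10516, +0.81124) m
tr R = 2.538703; θ = arccos((tr R − 1)/2) = 0.692971 rad = 39.704°
axis k = ((R−Rᵀ)₃₂, (R−Rᵀ)₁₃, (R−Rᵀ)₂₁) / (2 sinθ) = (+0.184521, +0.919925, +0.345964)
rvec = θ·k = (+0.127868, +0.637481, +0.239743)

rvec=(0.1279, 0.6375, 0.2397) tvec=(0.1006, 0.1052, 0.8112)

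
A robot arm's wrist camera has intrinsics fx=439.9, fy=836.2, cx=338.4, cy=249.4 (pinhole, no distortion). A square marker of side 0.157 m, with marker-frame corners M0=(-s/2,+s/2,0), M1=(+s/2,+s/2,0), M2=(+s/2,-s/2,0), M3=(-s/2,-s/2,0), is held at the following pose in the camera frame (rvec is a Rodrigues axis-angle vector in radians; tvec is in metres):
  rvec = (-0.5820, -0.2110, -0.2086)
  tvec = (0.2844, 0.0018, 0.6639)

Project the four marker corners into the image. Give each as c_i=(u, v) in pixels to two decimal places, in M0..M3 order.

c0=(505.53, 355.35) c1=(597.97, 321.23) c2=(544.58, 165.40) c3=(460.05, 186.34)

Intrinsics K: fx=439.9, fy=836.2, cx=338.4, cy=249.4
Marker side s = 0.157 m; corners in marker frame (Z=0):
  M0 = (-0.0785, +0.0785, 0)
  M1 = (+0.0785, +0.0785, 0)
  M2 = (+0.0785, -0.0785, 0)
  M3 = (-0.0785, -0.0785, 0)
rvec = (-0.5820, -0.2110, -0.2086), |rvec| = θ = 0.65327 rad = 37.429°
Rodrigues: sinθ=0.60778, 1−cosθ=0.20590; R = I + sinθ·[k]× + (1−cosθ)·[k]×²:
    [+0.95753 +0.25332 -0.13774]
    [-0.13483 +0.81558 +0.56271]
    [+0.25488 -0.52024 +0.81510]
t = (0.2844, 0.0018, 0.6639) m
M0: Pc = R·M0+t = (+0.22912, +0.07641, +0.60305); u = 439.9·(+0.22912)/0.60305 + 338.4 = 505.5330, v = 836.2·(+0.07641)/0.60305 + 249.4 = 355.3471
M1: Pc = R·M1+t = (+0.37945, +0.05524, +0.64307); u = 439.9·(+0.37945)/0.64307 + 338.4 = 597.9690, v = 836.2·(+0.05524)/0.64307 + 249.4 = 321.2289
M2: Pc = R·M2+t = (+0.33968, -0.07281, +0.72475); u = 439.9·(+0.33968)/0.72475 + 338.4 = 544.5755, v = 836.2·(-0.07281)/0.72475 + 249.4 = 165.3964
M3: Pc = R·M3+t = (+0.18935, -0.05164, +0.68473); u = 439.9·(+0.18935)/0.68473 + 338.4 = 460.0453, v = 836.2·(-0.05164)/0.68473 + 249.4 = 186.3377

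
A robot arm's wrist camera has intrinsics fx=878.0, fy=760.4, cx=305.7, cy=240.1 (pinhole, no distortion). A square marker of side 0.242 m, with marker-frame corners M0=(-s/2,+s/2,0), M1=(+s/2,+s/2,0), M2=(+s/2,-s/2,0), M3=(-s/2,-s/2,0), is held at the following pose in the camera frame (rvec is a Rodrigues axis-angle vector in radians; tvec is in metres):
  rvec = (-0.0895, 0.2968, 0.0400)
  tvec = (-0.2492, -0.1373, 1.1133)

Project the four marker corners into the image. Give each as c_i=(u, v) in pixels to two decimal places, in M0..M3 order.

c0=(19.56, 226.72) c1=(190.64, 230.34) c2=(203.00, 62.14) c3=(34.10, 68.90)

Intrinsics K: fx=878.0, fy=760.4, cx=305.7, cy=240.1
Marker side s = 0.242 m; corners in marker frame (Z=0):
  M0 = (-0.1210, +0.1210, 0)
  M1 = (+0.1210, +0.1210, 0)
  M2 = (+0.1210, -0.1210, 0)
  M3 = (-0.1210, -0.1210, 0)
rvec = (-0.0895, 0.2968, 0.0400), |rvec| = θ = 0.31257 rad = 17.909°
Rodrigues: sinθ=0.30751, 1−cosθ=0.04845; R = I + sinθ·[k]× + (1−cosθ)·[k]×²:
    [+0.95552 -0.05253 +0.29022]
    [+0.02618 +0.99523 +0.09394]
    [-0.29377 -0.08216 +0.95234]
t = (-0.2492, -0.1373, 1.1133) m
M0: Pc = R·M0+t = (-0.37117, -0.02004, +1.13890); u = 878.0·(-0.37117)/1.13890 + 305.7 = 19.5563, v = 760.4·(-0.02004)/1.13890 + 240.1 = 226.7173
M1: Pc = R·M1+t = (-0.13994, -0.01371, +1.06781); u = 878.0·(-0.13994)/1.06781 + 305.7 = 190.6373, v = 760.4·(-0.01371)/1.06781 + 240.1 = 230.3376
M2: Pc = R·M2+t = (-0.12723, -0.25456, +1.08770); u = 878.0·(-0.12723)/1.08770 + 305.7 = 203.0013, v = 760.4·(-0.25456)/1.08770 + 240.1 = 62.1420
M3: Pc = R·M3+t = (-0.35846, -0.26089, +1.15879); u = 878.0·(-0.35846)/1.15879 + 305.7 = 34.0973, v = 760.4·(-0.26089)/1.15879 + 240.1 = 68.9026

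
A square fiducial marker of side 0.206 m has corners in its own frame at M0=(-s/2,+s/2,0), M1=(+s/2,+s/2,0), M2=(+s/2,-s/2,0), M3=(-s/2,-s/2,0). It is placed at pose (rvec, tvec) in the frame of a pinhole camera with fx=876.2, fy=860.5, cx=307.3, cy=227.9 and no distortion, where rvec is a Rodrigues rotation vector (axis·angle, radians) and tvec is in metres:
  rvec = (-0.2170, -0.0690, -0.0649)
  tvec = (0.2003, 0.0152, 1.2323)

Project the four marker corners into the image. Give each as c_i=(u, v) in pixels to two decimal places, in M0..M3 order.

c0=(383.91, 314.78) c1=(530.44, 305.40) c2=(512.43, 165.83) c3=(370.83, 173.14)

Intrinsics K: fx=876.2, fy=860.5, cx=307.3, cy=227.9
Marker side s = 0.206 m; corners in marker frame (Z=0):
  M0 = (-0.1030, +0.1030, 0)
  M1 = (+0.1030, +0.1030, 0)
  M2 = (+0.1030, -0.1030, 0)
  M3 = (-0.1030, -0.1030, 0)
rvec = (-0.2170, -0.0690, -0.0649), |rvec| = θ = 0.23677 rad = 13.566°
Rodrigues: sinθ=0.23457, 1−cosθ=0.02790; R = I + sinθ·[k]× + (1−cosθ)·[k]×²:
    [+0.99553 +0.07175 -0.06135]
    [-0.05684 +0.97447 +0.21721]
    [+0.07537 -0.21275 +0.97420]
t = (0.2003, 0.0152, 1.2323) m
M0: Pc = R·M0+t = (+0.10515, +0.12143, +1.20262); u = 876.2·(+0.10515)/1.20262 + 307.3 = 383.9094, v = 860.5·(+0.12143)/1.20262 + 227.9 = 314.7820
M1: Pc = R·M1+t = (+0.31023, +0.10972, +1.21815); u = 876.2·(+0.31023)/1.21815 + 307.3 = 530.4446, v = 860.5·(+0.10972)/1.21815 + 227.9 = 305.4029
M2: Pc = R·M2+t = (+0.29545, -0.09103, +1.26198); u = 876.2·(+0.29545)/1.26198 + 307.3 = 512.4334, v = 860.5·(-0.09103)/1.26198 + 227.9 = 165.8329
M3: Pc = R·M3+t = (+0.09037, -0.07932, +1.24645); u = 876.2·(+0.09037)/1.24645 + 307.3 = 370.8262, v = 860.5·(-0.07932)/1.24645 + 227.9 = 173.1438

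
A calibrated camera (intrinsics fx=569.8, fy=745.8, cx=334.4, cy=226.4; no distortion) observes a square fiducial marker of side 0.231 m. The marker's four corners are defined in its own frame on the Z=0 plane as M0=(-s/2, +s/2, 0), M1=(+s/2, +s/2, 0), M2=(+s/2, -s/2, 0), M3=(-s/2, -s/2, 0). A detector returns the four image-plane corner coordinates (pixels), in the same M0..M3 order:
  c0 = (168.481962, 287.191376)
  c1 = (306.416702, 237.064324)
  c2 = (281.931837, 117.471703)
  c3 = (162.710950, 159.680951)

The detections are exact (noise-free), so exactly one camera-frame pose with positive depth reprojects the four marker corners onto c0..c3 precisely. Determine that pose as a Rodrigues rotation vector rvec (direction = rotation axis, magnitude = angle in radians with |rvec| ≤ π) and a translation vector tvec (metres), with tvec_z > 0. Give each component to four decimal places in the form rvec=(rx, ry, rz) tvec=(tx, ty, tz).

rvec=(-0.6882, 0.0547, -0.2738) tvec=(-0.1836, -0.0411, 0.9985)

Intrinsics K: fx=569.8, fy=745.8, cx=334.4, cy=226.4
Marker side s = 0.231 m; corners in marker frame (Z=0):
  M0 = (-0.1155, +0.1155, 0)
  M1 = (+0.1155, +0.1155, 0)
  M2 = (+0.1155, -0.1155, 0)
  M3 = (-0.1155, -0.1155, 0)
Detected image corners:
  c0 = (168.481962, 287.191376) px
  c1 = (306.416702, 237.064324) px
  c2 = (281.931837, 117.471703) px
  c3 = (162.710950, 159.680951) px
Planar DLT: solve 8×8 A·h = b for H (H[2,2]=1):
  H  [+562.88926 -80.25336 +229.62940]
  H  [-190.54808 +407.59267 +195.71553]
  H  [+0.04022 -0.63480 +1.00000]
B = K⁻¹H; ‖b₁‖=1.001548, ‖b₂‖=1.001548; λ = 2/(‖b₁‖+‖b₂‖) = 0.998454, sign → tz>0 ⇒ λ=+0.998454
r₁ = λ·B[:,0] = (+0.96278,-0.26729,+0.04015); r₂ = λ·B[:,1] = (+0.23134,+0.73808,-0.63382)
r₃ = r₁×r₂ = (+0.13978,+0.61951,+0.77244); SVD([r₁ r₂ r₃]) → R = UVᵀ:
  R  [+0.96278 +0.23134 +0.13978]
  R  [-0.26729 +0.73808 +0.61951]
  R  [+0.04015 -0.63382 +0.77244]
t = (-0.18359, -0.04108, +0.99845) m
tr R = 2.473299; θ = arccos((tr R − 1)/2) = 0.742694 rad = 42.553°
axis k = ((R−Rᵀ)₃₂, (R−Rᵀ)₁₃, (R−Rᵀ)₂₁) / (2 sinθ) = (-0.926642, +0.073654, -0.368660)
rvec = θ·k = (-0.688211, +0.054702, -0.273802)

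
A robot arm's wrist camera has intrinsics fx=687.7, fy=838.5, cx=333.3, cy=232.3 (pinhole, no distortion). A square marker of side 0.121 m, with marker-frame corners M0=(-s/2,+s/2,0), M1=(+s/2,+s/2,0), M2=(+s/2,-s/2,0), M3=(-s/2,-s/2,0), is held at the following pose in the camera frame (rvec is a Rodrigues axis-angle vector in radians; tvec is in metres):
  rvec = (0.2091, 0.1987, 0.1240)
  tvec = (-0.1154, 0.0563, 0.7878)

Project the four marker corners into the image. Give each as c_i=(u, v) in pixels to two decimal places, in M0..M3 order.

Intrinsics K: fx=687.7, fy=838.5, cx=333.3, cy=232.3
Marker side s = 0.121 m; corners in marker frame (Z=0):
  M0 = (-0.0605, +0.0605, 0)
  M1 = (+0.0605, +0.0605, 0)
  M2 = (+0.0605, -0.0605, 0)
  M3 = (-0.0605, -0.0605, 0)
rvec = (0.2091, 0.1987, 0.1240), |rvec| = θ = 0.31398 rad = 17.989°
Rodrigues: sinθ=0.30884, 1−cosθ=0.04889; R = I + sinθ·[k]× + (1−cosθ)·[k]×²:
    [+0.97280 -0.10137 +0.20831]
    [+0.14258 +0.97069 -0.19346]
    [-0.18259 +0.21790 +0.95874]
t = (-0.1154, 0.0563, 0.7878) m
M0: Pc = R·M0+t = (-0.18039, +0.10640, +0.81203); u = 687.7·(-0.18039)/0.81203 + 333.3 = 180.5321, v = 838.5·(+0.10640)/0.81203 + 232.3 = 342.1694
M1: Pc = R·M1+t = (-0.06268, +0.12365, +0.78994); u = 687.7·(-0.06268)/0.78994 + 333.3 = 278.7334, v = 838.5·(+0.12365)/0.78994 + 232.3 = 363.5548
M2: Pc = R·M2+t = (-0.05041, +0.00620, +0.76357); u = 687.7·(-0.05041)/0.76357 + 333.3 = 287.8961, v = 838.5·(+0.00620)/0.76357 + 232.3 = 239.1073
M3: Pc = R·M3+t = (-0.16812, -0.01105, +0.78566); u = 687.7·(-0.16812)/0.78566 + 333.3 = 186.1416, v = 838.5·(-0.01105)/0.78566 + 232.3 = 220.5039

c0=(180.53, 342.17) c1=(278.73, 363.55) c2=(287.90, 239.11) c3=(186.14, 220.50)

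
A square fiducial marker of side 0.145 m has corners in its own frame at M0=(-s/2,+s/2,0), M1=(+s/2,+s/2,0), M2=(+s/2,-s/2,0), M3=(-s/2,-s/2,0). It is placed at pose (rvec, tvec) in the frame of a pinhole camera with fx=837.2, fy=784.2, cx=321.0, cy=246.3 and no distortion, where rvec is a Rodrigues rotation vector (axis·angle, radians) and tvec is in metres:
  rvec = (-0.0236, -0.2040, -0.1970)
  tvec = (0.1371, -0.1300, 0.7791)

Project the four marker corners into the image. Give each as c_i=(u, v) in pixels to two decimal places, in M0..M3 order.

c0=(410.58, 200.12) c1=(554.10, 174.33) c2=(523.89, 33.98) c3=(379.29, 54.33)

Intrinsics K: fx=837.2, fy=784.2, cx=321.0, cy=246.3
Marker side s = 0.145 m; corners in marker frame (Z=0):
  M0 = (-0.0725, +0.0725, 0)
  M1 = (+0.0725, +0.0725, 0)
  M2 = (+0.0725, -0.0725, 0)
  M3 = (-0.0725, -0.0725, 0)
rvec = (-0.0236, -0.2040, -0.1970), |rvec| = θ = 0.28457 rad = 16.305°
Rodrigues: sinθ=0.28075, 1−cosθ=0.04022; R = I + sinθ·[k]× + (1−cosθ)·[k]×²:
    [+0.96006 +0.19674 -0.19895]
    [-0.19196 +0.98045 +0.04324]
    [+0.20357 -0.00332 +0.97906]
t = (0.1371, -0.1300, 0.7791) m
M0: Pc = R·M0+t = (+0.08176, -0.04500, +0.76410); u = 837.2·(+0.08176)/0.76410 + 321.0 = 410.5814, v = 784.2·(-0.04500)/0.76410 + 246.3 = 200.1160
M1: Pc = R·M1+t = (+0.22097, -0.07283, +0.79362); u = 837.2·(+0.22097)/0.79362 + 321.0 = 554.1028, v = 784.2·(-0.07283)/0.79362 + 246.3 = 174.3297
M2: Pc = R·M2+t = (+0.19244, -0.21500, +0.79410); u = 837.2·(+0.19244)/0.79410 + 321.0 = 523.8852, v = 784.2·(-0.21500)/0.79410 + 246.3 = 33.9805
M3: Pc = R·M3+t = (+0.05323, -0.18717, +0.76458); u = 837.2·(+0.05323)/0.76458 + 321.0 = 379.2877, v = 784.2·(-0.18717)/0.76458 + 246.3 = 54.3323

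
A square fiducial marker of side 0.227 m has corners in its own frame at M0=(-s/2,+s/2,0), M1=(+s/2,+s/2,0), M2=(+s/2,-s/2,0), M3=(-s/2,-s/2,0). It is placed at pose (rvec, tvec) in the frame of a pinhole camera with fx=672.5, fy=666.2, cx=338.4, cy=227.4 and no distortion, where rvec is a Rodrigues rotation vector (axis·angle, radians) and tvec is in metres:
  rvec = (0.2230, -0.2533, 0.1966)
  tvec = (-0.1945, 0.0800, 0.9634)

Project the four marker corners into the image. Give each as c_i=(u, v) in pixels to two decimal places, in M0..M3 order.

c0=(107.97, 345.99) c1=(264.46, 363.25) c2=(295.61, 220.57) c3=(133.69, 192.93)

Intrinsics K: fx=672.5, fy=666.2, cx=338.4, cy=227.4
Marker side s = 0.227 m; corners in marker frame (Z=0):
  M0 = (-0.1135, +0.1135, 0)
  M1 = (+0.1135, +0.1135, 0)
  M2 = (+0.1135, -0.1135, 0)
  M3 = (-0.1135, -0.1135, 0)
rvec = (0.2230, -0.2533, 0.1966), |rvec| = θ = 0.39057 rad = 22.378°
Rodrigues: sinθ=0.38071, 1−cosθ=0.07531; R = I + sinθ·[k]× + (1−cosθ)·[k]×²:
    [+0.94924 -0.21953 -0.22527]
    [+0.16375 +0.95637 -0.24196]
    [+0.26855 +0.19279 +0.94378]
t = (-0.1945, 0.0800, 0.9634) m
M0: Pc = R·M0+t = (-0.32716, +0.16996, +0.95480); u = 672.5·(-0.32716)/0.95480 + 338.4 = 107.9729, v = 666.2·(+0.16996)/0.95480 + 227.4 = 345.9886
M1: Pc = R·M1+t = (-0.11168, +0.20713, +1.01576); u = 672.5·(-0.11168)/1.01576 + 338.4 = 264.4627, v = 666.2·(+0.20713)/1.01576 + 227.4 = 363.2513
M2: Pc = R·M2+t = (-0.06184, -0.00996, +0.97200); u = 672.5·(-0.06184)/0.97200 + 338.4 = 295.6113, v = 666.2·(-0.00996)/0.97200 + 227.4 = 220.5723
M3: Pc = R·M3+t = (-0.27732, -0.04713, +0.91104); u = 672.5·(-0.27732)/0.91104 + 338.4 = 133.6887, v = 666.2·(-0.04713)/0.91104 + 227.4 = 192.9331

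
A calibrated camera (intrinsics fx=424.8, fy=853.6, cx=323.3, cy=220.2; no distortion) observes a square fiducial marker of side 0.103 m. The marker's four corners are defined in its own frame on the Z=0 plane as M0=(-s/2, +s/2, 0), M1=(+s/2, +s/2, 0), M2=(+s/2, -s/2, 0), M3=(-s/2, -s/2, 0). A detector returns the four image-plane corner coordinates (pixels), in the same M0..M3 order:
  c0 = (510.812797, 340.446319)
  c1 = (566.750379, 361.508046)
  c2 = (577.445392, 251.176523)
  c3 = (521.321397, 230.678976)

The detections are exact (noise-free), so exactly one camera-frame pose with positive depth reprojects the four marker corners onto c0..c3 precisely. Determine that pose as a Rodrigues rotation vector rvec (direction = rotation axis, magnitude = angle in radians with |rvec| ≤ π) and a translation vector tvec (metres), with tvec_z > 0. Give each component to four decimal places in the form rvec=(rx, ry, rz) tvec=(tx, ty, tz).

rvec=(0.0134, 0.0438, 0.1824) tvec=(0.4075, 0.0696, 0.7844)

Intrinsics K: fx=424.8, fy=853.6, cx=323.3, cy=220.2
Marker side s = 0.103 m; corners in marker frame (Z=0):
  M0 = (-0.0515, +0.0515, 0)
  M1 = (+0.0515, +0.0515, 0)
  M2 = (+0.0515, -0.0515, 0)
  M3 = (-0.0515, -0.0515, 0)
Detected image corners:
  c0 = (510.812797, 340.446319) px
  c1 = (566.750379, 361.508046) px
  c2 = (577.445392, 251.176523) px
  c3 = (521.321397, 230.678976) px
Planar DLT: solve 8×8 A·h = b for H (H[2,2]=1):
  H  [+514.63689 -90.90688 +543.99863]
  H  [+185.78212 +1074.97216 +295.98621]
  H  [-0.05394 +0.02209 +1.00000]
B = K⁻¹H; ‖b₁‖=1.274903, ‖b₂‖=1.274903; λ = 2/(‖b₁‖+‖b₂‖) = 0.784374, sign → tz>0 ⇒ λ=+0.784374
r₁ = λ·B[:,0] = (+0.98246,+0.18163,-0.04231); r₂ = λ·B[:,1] = (-0.18104,+0.98332,+0.01733)
r₃ = r₁×r₂ = (+0.04475,-0.00937,+0.99895); SVD([r₁ r₂ r₃]) → R = UVᵀ:
  R  [+0.98246 -0.18104 +0.04475]
  R  [+0.18163 +0.98332 -0.00937]
  R  [-0.04231 +0.01733 +0.99895]
t = (+0.40751, +0.06964, +0.78437) m
tr R = 2.964732; θ = arccos((tr R − 1)/2) = 0.188074 rad = 10.776°
axis k = ((R−Rᵀ)₃₂, (R−Rᵀ)₁₃, (R−Rᵀ)₂₁) / (2 sinθ) = (+0.071389, +0.232842, +0.969891)
rvec = θ·k = (+0.013426, +0.043791, +0.182411)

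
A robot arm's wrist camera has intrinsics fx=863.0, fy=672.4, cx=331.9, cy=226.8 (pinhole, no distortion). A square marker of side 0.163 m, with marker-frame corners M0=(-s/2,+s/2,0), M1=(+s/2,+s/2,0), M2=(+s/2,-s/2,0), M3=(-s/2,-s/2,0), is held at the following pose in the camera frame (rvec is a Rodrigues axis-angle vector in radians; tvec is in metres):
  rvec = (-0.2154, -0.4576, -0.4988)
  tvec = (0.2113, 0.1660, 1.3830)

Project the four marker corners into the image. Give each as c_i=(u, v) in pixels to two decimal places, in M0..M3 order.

c0=(453.78, 362.27) c1=(524.77, 323.08) c2=(473.09, 256.25) c3=(399.91, 291.22)

Intrinsics K: fx=863.0, fy=672.4, cx=331.9, cy=226.8
Marker side s = 0.163 m; corners in marker frame (Z=0):
  M0 = (-0.0815, +0.0815, 0)
  M1 = (+0.0815, +0.0815, 0)
  M2 = (+0.0815, -0.0815, 0)
  M3 = (-0.0815, -0.0815, 0)
rvec = (-0.2154, -0.4576, -0.4988), |rvec| = θ = 0.71035 rad = 40.700°
Rodrigues: sinθ=0.65210, 1−cosθ=0.24187; R = I + sinθ·[k]× + (1−cosθ)·[k]×²:
    [+0.78037 +0.50514 -0.36858]
    [-0.41065 +0.85850 +0.30714]
    [+0.47157 -0.08833 +0.87739]
t = (0.2113, 0.1660, 1.3830) m
M0: Pc = R·M0+t = (+0.18887, +0.26944, +1.33737); u = 863.0·(+0.18887)/1.33737 + 331.9 = 453.7765, v = 672.4·(+0.26944)/1.33737 + 226.8 = 362.2667
M1: Pc = R·M1+t = (+0.31607, +0.20250, +1.41423); u = 863.0·(+0.31607)/1.41423 + 331.9 = 524.7733, v = 672.4·(+0.20250)/1.41423 + 226.8 = 323.0789
M2: Pc = R·M2+t = (+0.23373, +0.06256, +1.42863); u = 863.0·(+0.23373)/1.42863 + 331.9 = 473.0911, v = 672.4·(+0.06256)/1.42863 + 226.8 = 256.2463
M3: Pc = R·M3+t = (+0.10653, +0.12950, +1.35177); u = 863.0·(+0.10653)/1.35177 + 331.9 = 399.9116, v = 672.4·(+0.12950)/1.35177 + 226.8 = 291.2164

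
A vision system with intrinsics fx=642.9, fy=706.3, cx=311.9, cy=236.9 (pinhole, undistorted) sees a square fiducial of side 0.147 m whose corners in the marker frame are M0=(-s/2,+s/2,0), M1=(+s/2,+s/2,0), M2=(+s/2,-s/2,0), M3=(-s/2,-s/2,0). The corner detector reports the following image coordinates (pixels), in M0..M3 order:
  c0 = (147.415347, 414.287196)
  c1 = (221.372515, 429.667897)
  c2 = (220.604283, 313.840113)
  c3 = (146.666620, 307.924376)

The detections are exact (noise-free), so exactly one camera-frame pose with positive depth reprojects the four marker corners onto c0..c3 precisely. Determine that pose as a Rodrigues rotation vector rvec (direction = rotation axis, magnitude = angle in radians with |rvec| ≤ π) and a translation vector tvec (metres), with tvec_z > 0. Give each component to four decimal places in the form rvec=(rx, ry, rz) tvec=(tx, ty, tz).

rvec=(0.0057, 0.5735, -0.0054) tvec=(-0.1884, 0.1713, 0.9356)

Intrinsics K: fx=642.9, fy=706.3, cx=311.9, cy=236.9
Marker side s = 0.147 m; corners in marker frame (Z=0):
  M0 = (-0.0735, +0.0735, 0)
  M1 = (+0.0735, +0.0735, 0)
  M2 = (+0.0735, -0.0735, 0)
  M3 = (-0.0735, -0.0735, 0)
Detected image corners:
  c0 = (147.415347, 414.287196) px
  c1 = (221.372515, 429.667897) px
  c2 = (220.604283, 313.840113) px
  c3 = (146.666620, 307.924376) px
Planar DLT: solve 8×8 A·h = b for H (H[2,2]=1):
  H  [+396.32099 +5.92137 +182.43870]
  H  [-140.07101 +755.90030 +366.21990]
  H  [-0.57997 +0.00415 +1.00000]
B = K⁻¹H; ‖b₁‖=1.068864, ‖b₂‖=1.068864; λ = 2/(‖b₁‖+‖b₂‖) = 0.935572, sign → tz>0 ⇒ λ=+0.935572
r₁ = λ·B[:,0] = (+0.83998,-0.00355,-0.54260); r₂ = λ·B[:,1] = (+0.00673,+0.99997,+0.00389)
r₃ = r₁×r₂ = (+0.54257,-0.00692,+0.83998); SVD([r₁ r₂ r₃]) → R = UVᵀ:
  R  [+0.83998 +0.00673 +0.54257]
  R  [-0.00355 +0.99997 -0.00692]
  R  [-0.54260 +0.00389 +0.83998]
t = (-0.18840, +0.17130, +0.93557) m
tr R = 2.679933; θ = arccos((tr R − 1)/2) = 0.573575 rad = 32.863°
axis k = ((R−Rᵀ)₃₂, (R−Rᵀ)₁₃, (R−Rᵀ)₂₁) / (2 sinθ) = (+0.009955, +0.999906, -0.009469)
rvec = θ·k = (+0.005710, +0.573521, -0.005431)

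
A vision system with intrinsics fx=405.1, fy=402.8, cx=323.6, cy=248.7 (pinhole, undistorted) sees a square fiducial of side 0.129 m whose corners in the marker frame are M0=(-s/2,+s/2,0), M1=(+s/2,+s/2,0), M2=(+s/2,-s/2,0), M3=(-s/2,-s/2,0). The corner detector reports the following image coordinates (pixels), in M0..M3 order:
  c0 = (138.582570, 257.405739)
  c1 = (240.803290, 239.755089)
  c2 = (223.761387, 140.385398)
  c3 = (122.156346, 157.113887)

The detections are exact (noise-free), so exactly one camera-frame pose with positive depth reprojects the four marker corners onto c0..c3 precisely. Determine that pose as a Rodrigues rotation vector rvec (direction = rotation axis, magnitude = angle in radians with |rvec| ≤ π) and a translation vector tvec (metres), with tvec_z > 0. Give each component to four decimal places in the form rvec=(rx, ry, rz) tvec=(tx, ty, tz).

Intrinsics K: fx=405.1, fy=402.8, cx=323.6, cy=248.7
Marker side s = 0.129 m; corners in marker frame (Z=0):
  M0 = (-0.0645, +0.0645, 0)
  M1 = (+0.0645, +0.0645, 0)
  M2 = (+0.0645, -0.0645, 0)
  M3 = (-0.0645, -0.0645, 0)
Detected image corners:
  c0 = (138.582570, 257.405739) px
  c1 = (240.803290, 239.755089) px
  c2 = (223.761387, 140.385398) px
  c3 = (122.156346, 157.113887) px
Planar DLT: solve 8×8 A·h = b for H (H[2,2]=1):
  H  [+801.21871 +119.39934 +181.49825]
  H  [-120.96271 +762.54816 +198.44733]
  H  [+0.06180 -0.05698 +1.00000]
B = K⁻¹H; ‖b₁‖=1.958917, ‖b₂‖=1.958917; λ = 2/(‖b₁‖+‖b₂‖) = 0.510486, sign → tz>0 ⇒ λ=+0.510486
r₁ = λ·B[:,0] = (+0.98446,-0.17278,+0.03155); r₂ = λ·B[:,1] = (+0.17370,+0.98437,-0.02909)
r₃ = r₁×r₂ = (-0.02603,+0.03411,+0.99908); SVD([r₁ r₂ r₃]) → R = UVᵀ:
  R  [+0.98446 +0.17370 -0.02603]
  R  [-0.17278 +0.98437 +0.03411]
  R  [+0.03155 -0.02909 +0.99908]
t = (-0.17907, -0.06369, +0.51049) m
tr R = 2.967904; θ = arccos((tr R − 1)/2) = 0.179394 rad = 10.279°
axis k = ((R−Rᵀ)₃₂, (R−Rᵀ)₁₃, (R−Rᵀ)₂₁) / (2 sinθ) = (-0.177098, -0.161330, -0.970881)
rvec = θ·k = (-0.031770, -0.028942, -0.174170)

rvec=(-0.0318, -0.0289, -0.1742) tvec=(-0.1791, -0.0637, 0.5105)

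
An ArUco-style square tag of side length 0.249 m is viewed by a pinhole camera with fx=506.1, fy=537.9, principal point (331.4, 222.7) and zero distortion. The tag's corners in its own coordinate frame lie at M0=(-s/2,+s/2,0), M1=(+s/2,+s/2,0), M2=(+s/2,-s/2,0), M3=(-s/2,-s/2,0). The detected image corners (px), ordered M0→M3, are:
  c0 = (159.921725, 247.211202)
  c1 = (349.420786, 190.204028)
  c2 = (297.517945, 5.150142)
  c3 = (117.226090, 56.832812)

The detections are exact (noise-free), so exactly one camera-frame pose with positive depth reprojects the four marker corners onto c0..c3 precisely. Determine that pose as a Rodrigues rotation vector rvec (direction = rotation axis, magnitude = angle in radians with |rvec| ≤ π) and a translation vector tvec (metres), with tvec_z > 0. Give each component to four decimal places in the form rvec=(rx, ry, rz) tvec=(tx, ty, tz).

Intrinsics K: fx=506.1, fy=537.9, cx=331.4, cy=222.7
Marker side s = 0.249 m; corners in marker frame (Z=0):
  M0 = (-0.1245, +0.1245, 0)
  M1 = (+0.1245, +0.1245, 0)
  M2 = (+0.1245, -0.1245, 0)
  M3 = (-0.1245, -0.1245, 0)
Detected image corners:
  c0 = (159.921725, 247.211202) px
  c1 = (349.420786, 190.204028) px
  c2 = (297.517945, 5.150142) px
  c3 = (117.226090, 56.832812) px
Planar DLT: solve 8×8 A·h = b for H (H[2,2]=1):
  H  [+754.10976 +140.79318 +230.99380]
  H  [-211.45730 +727.17660 +122.18029]
  H  [+0.05215 -0.21333 +1.00000]
B = K⁻¹H; ‖b₁‖=1.514701, ‖b₂‖=1.514701; λ = 2/(‖b₁‖+‖b₂‖) = 0.660196, sign → tz>0 ⇒ λ=+0.660196
r₁ = λ·B[:,0] = (+0.96117,-0.27379,+0.03443); r₂ = λ·B[:,1] = (+0.27588,+0.95082,-0.14084)
r₃ = r₁×r₂ = (+0.00582,+0.14487,+0.98943); SVD([r₁ r₂ r₃]) → R = UVᵀ:
  R  [+0.96117 +0.27588 +0.00582]
  R  [-0.27379 +0.95082 +0.14487]
  R  [+0.03443 -0.14084 +0.98943]
t = (-0.13098, -0.12337, +0.66020) m
tr R = 2.901423; θ = arccos((tr R − 1)/2) = 0.315274 rad = 18.064°
axis k = ((R−Rᵀ)₃₂, (R−Rᵀ)₁₃, (R−Rᵀ)₂₁) / (2 sinθ) = (-0.460707, -0.046134, -0.886352)
rvec = θ·k = (-0.145249, -0.014545, -0.279443)

rvec=(-0.1452, -0.0145, -0.2794) tvec=(-0.1310, -0.1234, 0.6602)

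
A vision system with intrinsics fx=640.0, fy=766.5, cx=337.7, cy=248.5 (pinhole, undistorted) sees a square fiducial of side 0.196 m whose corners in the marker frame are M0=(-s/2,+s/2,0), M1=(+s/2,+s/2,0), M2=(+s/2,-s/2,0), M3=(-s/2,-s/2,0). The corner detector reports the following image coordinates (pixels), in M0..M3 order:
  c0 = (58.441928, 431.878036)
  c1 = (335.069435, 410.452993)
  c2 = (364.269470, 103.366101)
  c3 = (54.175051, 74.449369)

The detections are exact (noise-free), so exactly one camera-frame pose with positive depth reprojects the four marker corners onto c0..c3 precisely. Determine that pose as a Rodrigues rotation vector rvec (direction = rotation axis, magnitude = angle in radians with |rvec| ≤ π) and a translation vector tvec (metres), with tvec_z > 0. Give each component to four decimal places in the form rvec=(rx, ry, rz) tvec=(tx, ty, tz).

Intrinsics K: fx=640.0, fy=766.5, cx=337.7, cy=248.5
Marker side s = 0.196 m; corners in marker frame (Z=0):
  M0 = (-0.0980, +0.0980, 0)
  M1 = (+0.0980, +0.0980, 0)
  M2 = (+0.0980, -0.0980, 0)
  M3 = (-0.0980, -0.0980, 0)
Detected image corners:
  c0 = (58.441928, 431.878036) px
  c1 = (335.069435, 410.452993) px
  c2 = (364.269470, 103.366101) px
  c3 = (54.175051, 74.449369) px
Planar DLT: solve 8×8 A·h = b for H (H[2,2]=1):
  H  [+1647.10780 +54.74266 +213.62602]
  H  [+206.76066 +1842.29703 +265.18335]
  H  [+0.76610 +0.61460 +1.00000]
B = K⁻¹H; ‖b₁‖=2.300766, ‖b₂‖=2.300766; λ = 2/(‖b₁‖+‖b₂‖) = 0.434638, sign → tz>0 ⇒ λ=+0.434638
r₁ = λ·B[:,0] = (+0.94289,+0.00929,+0.33298); r₂ = λ·B[:,1] = (-0.10378,+0.95806,+0.26713)
r₃ = r₁×r₂ = (-0.31653,-0.28643,+0.90431); SVD([r₁ r₂ r₃]) → R = UVᵀ:
  R  [+0.94289 -0.10378 -0.31653]
  R  [+0.00929 +0.95806 -0.28643]
  R  [+0.33298 +0.26713 +0.90431]
t = (-0.08426, +0.00946, +0.43464) m
tr R = 2.805251; θ = arccos((tr R − 1)/2) = 0.444965 rad = 25.495°
axis k = ((R−Rᵀ)₃₂, (R−Rᵀ)₁₃, (R−Rᵀ)₂₁) / (2 sinθ) = (+0.643033, -0.754491, +0.131342)
rvec = θ·k = (+0.286128, -0.335723, +0.058443)

rvec=(0.2861, -0.3357, 0.0584) tvec=(-0.0843, 0.0095, 0.4346)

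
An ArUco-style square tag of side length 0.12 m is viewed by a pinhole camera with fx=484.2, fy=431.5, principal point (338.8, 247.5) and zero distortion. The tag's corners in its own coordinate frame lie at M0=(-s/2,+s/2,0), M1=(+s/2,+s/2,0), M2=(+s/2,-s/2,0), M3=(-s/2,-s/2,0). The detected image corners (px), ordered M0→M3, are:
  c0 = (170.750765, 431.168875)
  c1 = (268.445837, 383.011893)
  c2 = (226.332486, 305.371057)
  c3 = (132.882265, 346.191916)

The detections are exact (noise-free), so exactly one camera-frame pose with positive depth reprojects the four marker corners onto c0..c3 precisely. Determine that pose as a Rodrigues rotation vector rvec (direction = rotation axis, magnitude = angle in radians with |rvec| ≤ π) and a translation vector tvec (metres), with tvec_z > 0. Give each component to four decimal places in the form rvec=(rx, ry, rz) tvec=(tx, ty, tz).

rvec=(-0.3883, -0.1774, -0.4879) tvec=(-0.1643, 0.1557, 0.5741)

Intrinsics K: fx=484.2, fy=431.5, cx=338.8, cy=247.5
Marker side s = 0.12 m; corners in marker frame (Z=0):
  M0 = (-0.0600, +0.0600, 0)
  M1 = (+0.0600, +0.0600, 0)
  M2 = (+0.0600, -0.0600, 0)
  M3 = (-0.0600, -0.0600, 0)
Detected image corners:
  c0 = (170.750765, 431.168875) px
  c1 = (268.445837, 383.011893) px
  c2 = (226.332486, 305.371057) px
  c3 = (132.882265, 346.191916) px
Planar DLT: solve 8×8 A·h = b for H (H[2,2]=1):
  H  [+885.07316 +222.51908 +200.21606]
  H  [-205.91631 +472.58665 +364.48023]
  H  [+0.44702 -0.55717 +1.00000]
B = K⁻¹H; ‖b₁‖=1.741727, ‖b₂‖=1.741727; λ = 2/(‖b₁‖+‖b₂‖) = 0.574143, sign → tz>0 ⇒ λ=+0.574143
r₁ = λ·B[:,0] = (+0.86990,-0.42120,+0.25665); r₂ = λ·B[:,1] = (+0.48769,+0.81230,-0.31990)
r₃ = r₁×r₂ = (-0.07374,+0.40344,+0.91203); SVD([r₁ r₂ r₃]) → R = UVᵀ:
  R  [+0.86990 +0.48769 -0.07374]
  R  [-0.42120 +0.81230 +0.40344]
  R  [+0.25665 -0.31990 +0.91203]
t = (-0.16433, +0.15565, +0.57414) m
tr R = 2.594225; θ = arccos((tr R − 1)/2) = 0.648298 rad = 37.145°
axis k = ((R−Rᵀ)₃₂, (R−Rᵀ)₁₃, (R−Rᵀ)₂₁) / (2 sinθ) = (-0.598958, -0.273577, -0.752599)
rvec = θ·k = (-0.388303, -0.177360, -0.487909)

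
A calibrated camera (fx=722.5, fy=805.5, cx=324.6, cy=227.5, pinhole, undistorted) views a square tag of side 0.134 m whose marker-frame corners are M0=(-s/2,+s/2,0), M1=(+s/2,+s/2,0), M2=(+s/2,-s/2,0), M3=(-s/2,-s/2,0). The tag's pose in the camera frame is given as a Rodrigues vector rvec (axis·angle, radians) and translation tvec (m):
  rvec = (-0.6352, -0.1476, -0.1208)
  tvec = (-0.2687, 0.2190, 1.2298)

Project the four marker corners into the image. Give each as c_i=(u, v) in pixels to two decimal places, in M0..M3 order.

Intrinsics K: fx=722.5, fy=805.5, cx=324.6, cy=227.5
Marker side s = 0.134 m; corners in marker frame (Z=0):
  M0 = (-0.0670, +0.0670, 0)
  M1 = (+0.0670, +0.0670, 0)
  M2 = (+0.0670, -0.0670, 0)
  M3 = (-0.0670, -0.0670, 0)
rvec = (-0.6352, -0.1476, -0.1208), |rvec| = θ = 0.66322 rad = 38.000°
Rodrigues: sinθ=0.61566, 1−cosθ=0.21198; R = I + sinθ·[k]× + (1−cosθ)·[k]×²:
    [+0.98247 +0.15732 -0.10003]
    [-0.06695 +0.79851 +0.59824]
    [+0.17400 -0.58105 +0.79505]
t = (-0.2687, 0.2190, 1.2298) m
M0: Pc = R·M0+t = (-0.32398, +0.27699, +1.17921); u = 722.5·(-0.32398)/1.17921 + 324.6 = 126.0953, v = 805.5·(+0.27699)/1.17921 + 227.5 = 416.7048
M1: Pc = R·M1+t = (-0.19233, +0.26801, +1.20253); u = 722.5·(-0.19233)/1.20253 + 324.6 = 209.0422, v = 805.5·(+0.26801)/1.20253 + 227.5 = 407.0268
M2: Pc = R·M2+t = (-0.21342, +0.16101, +1.28039); u = 722.5·(-0.21342)/1.28039 + 324.6 = 204.1737, v = 805.5·(+0.16101)/1.28039 + 227.5 = 328.7947
M3: Pc = R·M3+t = (-0.34507, +0.16999, +1.25707); u = 722.5·(-0.34507)/1.25707 + 324.6 = 126.2741, v = 805.5·(+0.16999)/1.25707 + 227.5 = 336.4222

c0=(126.10, 416.70) c1=(209.04, 407.03) c2=(204.17, 328.79) c3=(126.27, 336.42)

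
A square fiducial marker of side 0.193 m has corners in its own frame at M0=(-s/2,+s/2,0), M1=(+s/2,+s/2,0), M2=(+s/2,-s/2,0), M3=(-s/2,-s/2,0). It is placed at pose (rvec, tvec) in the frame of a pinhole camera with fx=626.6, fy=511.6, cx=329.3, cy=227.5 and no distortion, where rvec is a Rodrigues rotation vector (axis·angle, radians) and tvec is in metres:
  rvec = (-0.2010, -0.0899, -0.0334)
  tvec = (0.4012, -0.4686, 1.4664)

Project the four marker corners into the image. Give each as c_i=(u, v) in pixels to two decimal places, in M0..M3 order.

Intrinsics K: fx=626.6, fy=511.6, cx=329.3, cy=227.5
Marker side s = 0.193 m; corners in marker frame (Z=0):
  M0 = (-0.0965, +0.0965, 0)
  M1 = (+0.0965, +0.0965, 0)
  M2 = (+0.0965, -0.0965, 0)
  M3 = (-0.0965, -0.0965, 0)
rvec = (-0.2010, -0.0899, -0.0334), |rvec| = θ = 0.22271 rad = 12.760°
Rodrigues: sinθ=0.22087, 1−cosθ=0.02470; R = I + sinθ·[k]× + (1−cosθ)·[k]×²:
    [+0.99542 +0.04212 -0.08582]
    [-0.02413 +0.97933 +0.20084]
    [+0.09250 -0.19785 +0.97586]
t = (0.4012, -0.4686, 1.4664) m
M0: Pc = R·M0+t = (+0.30921, -0.37177, +1.43838); u = 626.6·(+0.30921)/1.43838 + 329.3 = 463.9993, v = 511.6·(-0.37177)/1.43838 + 227.5 = 95.2709
M1: Pc = R·M1+t = (+0.50132, -0.37642, +1.45623); u = 626.6·(+0.50132)/1.45623 + 329.3 = 545.0132, v = 511.6·(-0.37642)/1.45623 + 227.5 = 95.2561
M2: Pc = R·M2+t = (+0.49319, -0.56543, +1.49442); u = 626.6·(+0.49319)/1.49442 + 329.3 = 536.0927, v = 511.6·(-0.56543)/1.49442 + 227.5 = 33.9293
M3: Pc = R·M3+t = (+0.30108, -0.56078, +1.47657); u = 626.6·(+0.30108)/1.47657 + 329.3 = 457.0660, v = 511.6·(-0.56078)/1.47657 + 227.5 = 33.2022

c0=(464.00, 95.27) c1=(545.01, 95.26) c2=(536.09, 33.93) c3=(457.07, 33.20)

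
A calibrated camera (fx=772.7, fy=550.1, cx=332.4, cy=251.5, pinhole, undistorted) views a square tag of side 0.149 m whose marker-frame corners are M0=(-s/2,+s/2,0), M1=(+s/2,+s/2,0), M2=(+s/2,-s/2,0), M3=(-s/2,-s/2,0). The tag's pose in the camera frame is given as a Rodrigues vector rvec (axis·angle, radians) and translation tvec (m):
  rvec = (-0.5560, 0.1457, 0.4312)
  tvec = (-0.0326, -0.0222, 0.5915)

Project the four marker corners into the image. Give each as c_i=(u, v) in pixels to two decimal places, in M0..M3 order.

c0=(154.76, 259.26) c1=(335.55, 314.14) c2=(417.23, 204.06) c3=(251.76, 161.55)

Intrinsics K: fx=772.7, fy=550.1, cx=332.4, cy=251.5
Marker side s = 0.149 m; corners in marker frame (Z=0):
  M0 = (-0.0745, +0.0745, 0)
  M1 = (+0.0745, +0.0745, 0)
  M2 = (+0.0745, -0.0745, 0)
  M3 = (-0.0745, -0.0745, 0)
rvec = (-0.5560, 0.1457, 0.4312), |rvec| = θ = 0.71854 rad = 41.169°
Rodrigues: sinθ=0.65829, 1−cosθ=0.24723; R = I + sinθ·[k]× + (1−cosθ)·[k]×²:
    [+0.90080 -0.43383 +0.01868]
    [+0.35625 +0.76293 +0.53946]
    [-0.24829 -0.47929 +0.84180]
t = (-0.0326, -0.0222, 0.5915) m
M0: Pc = R·M0+t = (-0.13203, +0.00810, +0.57429); u = 772.7·(-0.13203)/0.57429 + 332.4 = 154.7551, v = 550.1·(+0.00810)/0.57429 + 251.5 = 259.2568
M1: Pc = R·M1+t = (+0.00219, +0.06118, +0.53730); u = 772.7·(+0.00219)/0.53730 + 332.4 = 335.5481, v = 550.1·(+0.06118)/0.53730 + 251.5 = 314.1372
M2: Pc = R·M2+t = (+0.06683, -0.05250, +0.60871); u = 772.7·(+0.06683)/0.60871 + 332.4 = 417.2346, v = 550.1·(-0.05250)/0.60871 + 251.5 = 204.0568
M3: Pc = R·M3+t = (-0.06739, -0.10558, +0.64570); u = 772.7·(-0.06739)/0.64570 + 332.4 = 251.7571, v = 550.1·(-0.10558)/0.64570 + 251.5 = 161.5531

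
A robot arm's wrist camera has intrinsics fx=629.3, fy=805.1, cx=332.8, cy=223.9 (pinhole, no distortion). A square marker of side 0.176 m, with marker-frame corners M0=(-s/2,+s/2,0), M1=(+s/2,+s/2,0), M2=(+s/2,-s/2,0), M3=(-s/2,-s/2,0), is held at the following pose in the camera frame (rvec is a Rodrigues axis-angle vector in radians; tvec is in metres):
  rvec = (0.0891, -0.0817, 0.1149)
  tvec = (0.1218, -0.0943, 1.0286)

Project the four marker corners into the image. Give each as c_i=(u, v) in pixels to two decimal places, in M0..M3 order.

Intrinsics K: fx=629.3, fy=805.1, cx=332.8, cy=223.9
Marker side s = 0.176 m; corners in marker frame (Z=0):
  M0 = (-0.0880, +0.0880, 0)
  M1 = (+0.0880, +0.0880, 0)
  M2 = (+0.0880, -0.0880, 0)
  M3 = (-0.0880, -0.0880, 0)
rvec = (0.0891, -0.0817, 0.1149), |rvec| = θ = 0.16678 rad = 9.556°
Rodrigues: sinθ=0.16601, 1−cosθ=0.01388; R = I + sinθ·[k]× + (1−cosθ)·[k]×²:
    [+0.99008 -0.11800 -0.07621]
    [+0.11074 +0.98945 -0.09337]
    [+0.08643 +0.08400 +0.99271]
t = (0.1218, -0.0943, 1.0286) m
M0: Pc = R·M0+t = (+0.02429, -0.01697, +1.02839); u = 629.3·(+0.02429)/1.02839 + 332.8 = 347.6629, v = 805.1·(-0.01697)/1.02839 + 223.9 = 210.6123
M1: Pc = R·M1+t = (+0.19854, +0.00252, +1.04360); u = 629.3·(+0.19854)/1.04360 + 332.8 = 452.5237, v = 805.1·(+0.00252)/1.04360 + 223.9 = 225.8416
M2: Pc = R·M2+t = (+0.21931, -0.17163, +1.02881); u = 629.3·(+0.21931)/1.02881 + 332.8 = 466.9474, v = 805.1·(-0.17163)/1.02881 + 223.9 = 89.5928
M3: Pc = R·M3+t = (+0.04506, -0.19112, +1.01360); u = 629.3·(+0.04506)/1.01360 + 332.8 = 360.7736, v = 805.1·(-0.19112)/1.01360 + 223.9 = 72.0967

c0=(347.66, 210.61) c1=(452.52, 225.84) c2=(466.95, 89.59) c3=(360.77, 72.10)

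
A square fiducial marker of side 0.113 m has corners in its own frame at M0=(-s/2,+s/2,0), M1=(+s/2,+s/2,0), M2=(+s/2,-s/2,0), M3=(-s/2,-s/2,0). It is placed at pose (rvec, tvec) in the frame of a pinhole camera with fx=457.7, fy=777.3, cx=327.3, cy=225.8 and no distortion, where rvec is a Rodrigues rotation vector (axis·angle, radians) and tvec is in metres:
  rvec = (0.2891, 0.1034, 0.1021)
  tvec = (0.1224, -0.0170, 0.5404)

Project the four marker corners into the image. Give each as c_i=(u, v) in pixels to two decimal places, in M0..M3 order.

c0=(377.55, 267.82) c1=(471.19, 286.89) c2=(488.77, 129.43) c3=(389.01, 112.10)

Intrinsics K: fx=457.7, fy=777.3, cx=327.3, cy=225.8
Marker side s = 0.113 m; corners in marker frame (Z=0):
  M0 = (-0.0565, +0.0565, 0)
  M1 = (+0.0565, +0.0565, 0)
  M2 = (+0.0565, -0.0565, 0)
  M3 = (-0.0565, -0.0565, 0)
rvec = (0.2891, 0.1034, 0.1021), |rvec| = θ = 0.32357 rad = 18.539°
Rodrigues: sinθ=0.31795, 1−cosθ=0.05189; R = I + sinθ·[k]× + (1−cosθ)·[k]×²:
    [+0.98953 -0.08551 +0.11624]
    [+0.11514 +0.95341 -0.27885]
    [-0.08697 +0.28931 +0.95327]
t = (0.1224, -0.0170, 0.5404) m
M0: Pc = R·M0+t = (+0.06166, +0.03036, +0.56166); u = 457.7·(+0.06166)/0.56166 + 327.3 = 377.5470, v = 777.3·(+0.03036)/0.56166 + 225.8 = 267.8187
M1: Pc = R·M1+t = (+0.17348, +0.04337, +0.55183); u = 457.7·(+0.17348)/0.55183 + 327.3 = 471.1853, v = 777.3·(+0.04337)/0.55183 + 225.8 = 286.8946
M2: Pc = R·M2+t = (+0.18314, -0.06436, +0.51914); u = 457.7·(+0.18314)/0.51914 + 327.3 = 488.7656, v = 777.3·(-0.06436)/0.51914 + 225.8 = 129.4320
M3: Pc = R·M3+t = (+0.07132, -0.07737, +0.52897); u = 457.7·(+0.07132)/0.52897 + 327.3 = 389.0134, v = 777.3·(-0.07737)/0.52897 + 225.8 = 112.1028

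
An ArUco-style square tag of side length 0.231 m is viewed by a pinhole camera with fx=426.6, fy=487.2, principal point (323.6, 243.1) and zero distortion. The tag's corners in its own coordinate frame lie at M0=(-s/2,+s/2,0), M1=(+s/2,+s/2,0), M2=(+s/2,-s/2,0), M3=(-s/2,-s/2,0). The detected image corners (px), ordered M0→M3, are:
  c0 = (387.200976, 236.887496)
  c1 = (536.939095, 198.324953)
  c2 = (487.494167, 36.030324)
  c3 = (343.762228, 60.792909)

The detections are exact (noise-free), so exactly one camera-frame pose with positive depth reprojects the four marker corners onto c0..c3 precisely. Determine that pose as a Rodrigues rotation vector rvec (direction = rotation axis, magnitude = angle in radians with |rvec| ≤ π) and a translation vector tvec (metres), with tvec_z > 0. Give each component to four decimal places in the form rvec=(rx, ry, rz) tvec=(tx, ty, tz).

Intrinsics K: fx=426.6, fy=487.2, cx=323.6, cy=243.1
Marker side s = 0.231 m; corners in marker frame (Z=0):
  M0 = (-0.1155, +0.1155, 0)
  M1 = (+0.1155, +0.1155, 0)
  M2 = (+0.1155, -0.1155, 0)
  M3 = (-0.1155, -0.1155, 0)
Detected image corners:
  c0 = (387.200976, 236.887496) px
  c1 = (536.939095, 198.324953) px
  c2 = (487.494167, 36.030324) px
  c3 = (343.762228, 60.792909) px
Planar DLT: solve 8×8 A·h = b for H (H[2,2]=1):
  H  [+767.35514 +81.78669 +440.67692]
  H  [-95.95279 +695.11864 +129.79121]
  H  [+0.30204 -0.27279 +1.00000]
B = K⁻¹H; ‖b₁‖=1.635823, ‖b₂‖=1.635823; λ = 2/(‖b₁‖+‖b₂‖) = 0.611313, sign → tz>0 ⇒ λ=+0.611313
r₁ = λ·B[:,0] = (+0.95955,-0.21253,+0.18464); r₂ = λ·B[:,1] = (+0.24370,+0.95541,-0.16676)
r₃ = r₁×r₂ = (-0.14096,+0.20501,+0.96856); SVD([r₁ r₂ r₃]) → R = UVᵀ:
  R  [+0.95955 +0.24370 -0.14096]
  R  [-0.21253 +0.95541 +0.20501]
  R  [+0.18464 -0.16676 +0.96856]
t = (+0.16777, -0.14217, +0.61131) m
tr R = 2.883515; θ = arccos((tr R − 1)/2) = 0.342977 rad = 19.651°
axis k = ((R−Rᵀ)₃₂, (R−Rᵀ)₁₃, (R−Rᵀ)₂₁) / (2 sinθ) = (-0.552750, -0.484106, -0.678313)
rvec = θ·k = (-0.189581, -0.166037, -0.232646)

rvec=(-0.1896, -0.1660, -0.2326) tvec=(0.1678, -0.1422, 0.6113)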